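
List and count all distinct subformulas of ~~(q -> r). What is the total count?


Formula: ~~(q -> r)
Subformulas found:
  1. q
  2. r
  3. (q -> r)
  4. ~(q -> r)
  5. ~~(q -> r)
Total distinct subformulas = 5

5


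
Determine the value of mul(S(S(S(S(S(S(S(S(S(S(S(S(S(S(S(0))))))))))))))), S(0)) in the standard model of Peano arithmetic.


mul(S^15(0), S^1(0)):
S^15(0) = 15
S^1(0) = 1
15 * 1 = 15

15


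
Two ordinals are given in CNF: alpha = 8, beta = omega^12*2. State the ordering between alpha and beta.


Compare term by term from highest exponent:
alpha = 8
beta = omega^12*2
Term 1: alpha has omega^0*8, beta has omega^12*2
Result: alpha < beta

alpha < beta


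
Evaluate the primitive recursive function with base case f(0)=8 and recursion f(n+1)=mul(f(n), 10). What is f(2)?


f(0) = 8
f(1) = mul(f(0), 10) = mul(8, 10) = 80
f(2) = mul(f(1), 10) = mul(80, 10) = 800


800


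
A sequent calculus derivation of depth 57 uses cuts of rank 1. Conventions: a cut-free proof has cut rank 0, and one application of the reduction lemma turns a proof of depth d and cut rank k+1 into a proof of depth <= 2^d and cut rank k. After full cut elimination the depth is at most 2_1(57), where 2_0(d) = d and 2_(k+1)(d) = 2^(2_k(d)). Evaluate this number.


Each rank reduction sends depth d to at most 2^d; cut rank r needs r reductions.
2_0(57) = 57
2_1(57) = 2^57 = 144115188075855872
Cut-free depth bound = 144115188075855872

144115188075855872


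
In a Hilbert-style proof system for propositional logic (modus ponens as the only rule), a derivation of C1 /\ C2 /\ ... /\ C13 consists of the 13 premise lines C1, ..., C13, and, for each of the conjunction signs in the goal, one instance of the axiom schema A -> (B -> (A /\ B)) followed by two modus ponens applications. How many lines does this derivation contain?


Conjoining 13 premises:
- 13 premise lines
- the goal has 12 conjunction signs; each costs 1 axiom instance + 2 MP = 3 lines: 3 * 12 = 36
Total = 13 + 36 = 49 lines.

49


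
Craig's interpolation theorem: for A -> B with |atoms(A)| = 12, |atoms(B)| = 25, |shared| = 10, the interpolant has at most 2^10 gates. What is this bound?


Shared atoms = 10
Craig interpolant size bound = 2^10
= 1024

1024


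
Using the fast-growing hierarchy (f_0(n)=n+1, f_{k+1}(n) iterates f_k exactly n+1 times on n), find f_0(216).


f_0(216) = 216 + 1 = 217

217


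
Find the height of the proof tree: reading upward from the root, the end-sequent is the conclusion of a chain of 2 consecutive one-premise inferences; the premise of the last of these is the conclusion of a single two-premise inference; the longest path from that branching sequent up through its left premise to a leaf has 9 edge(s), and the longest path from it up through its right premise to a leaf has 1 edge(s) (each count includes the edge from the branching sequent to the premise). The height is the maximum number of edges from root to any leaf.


Longest path through the left premise: 9 edges (measured from the branching sequent)
Longest path through the right premise: 1 edges
Height of the subtree rooted at the branching sequent: max(9, 1) = 9
The branching sequent sits 2 edges above the root (the chain of one-premise inferences), so height = 9 + 2 = 11

11


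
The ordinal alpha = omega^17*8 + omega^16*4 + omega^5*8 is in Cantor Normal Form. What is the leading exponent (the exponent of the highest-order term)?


CNF: omega^17*8 + omega^16*4 + omega^5*8
The leading term is omega^17*8, which has exponent 17.

17


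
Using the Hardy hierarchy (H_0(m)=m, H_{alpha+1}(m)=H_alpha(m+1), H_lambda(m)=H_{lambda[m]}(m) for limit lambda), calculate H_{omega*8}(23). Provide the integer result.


H_{omega*8}(23):
For the Hardy hierarchy, H_{omega*k}(n) = 2^k * n.
2^8 = 256.
256 * 23 = 5888

5888


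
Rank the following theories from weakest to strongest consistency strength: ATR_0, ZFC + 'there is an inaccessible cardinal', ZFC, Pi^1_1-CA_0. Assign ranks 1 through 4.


Ordering by consistency strength:
1. ATR_0
2. Pi^1_1-CA_0
3. ZFC
4. ZFC + 'there is an inaccessible cardinal'


ATR_0=1, ZFC + 'there is an inaccessible cardinal'=4, ZFC=3, Pi^1_1-CA_0=2


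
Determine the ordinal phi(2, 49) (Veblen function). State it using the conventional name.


phi(2, 49):
phi(2, beta) = zeta_beta (the beta-th zeta number, fixed point of epsilon).
phi(2, 49) = zeta_49

zeta_49


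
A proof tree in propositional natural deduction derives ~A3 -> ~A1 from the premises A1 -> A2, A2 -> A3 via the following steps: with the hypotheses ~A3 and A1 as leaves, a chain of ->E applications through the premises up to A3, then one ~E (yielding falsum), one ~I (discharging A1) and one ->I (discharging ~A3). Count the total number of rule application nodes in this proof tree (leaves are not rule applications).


From hypothesis A1, 2 ->E steps along the 2 premises yield A3.
~E with hypothesis ~A3 gives falsum (1 node); ~I discharging A1 gives ~A1 (1 node); ->I discharging ~A3 gives the goal (1 node).
Total = 2 + 3 = 5 inference nodes.

5


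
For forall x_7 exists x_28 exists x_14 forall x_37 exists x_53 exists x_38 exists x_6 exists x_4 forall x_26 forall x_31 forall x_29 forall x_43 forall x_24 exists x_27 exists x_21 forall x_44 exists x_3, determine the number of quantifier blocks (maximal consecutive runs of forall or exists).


Alternations = 7.
Blocks = alternations + 1 = 8

8


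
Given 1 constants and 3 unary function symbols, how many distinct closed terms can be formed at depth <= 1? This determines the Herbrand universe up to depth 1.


Herbrand terms by depth:
Depth 0: 1 constants
Depth 1: 3 new terms (running total: 4)
Total distinct ground terms = 4

4


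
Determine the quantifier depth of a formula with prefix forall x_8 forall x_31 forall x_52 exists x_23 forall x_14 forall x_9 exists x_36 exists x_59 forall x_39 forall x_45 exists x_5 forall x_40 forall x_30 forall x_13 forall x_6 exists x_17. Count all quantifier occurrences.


Quantifier prefix has 16 quantifier symbols.
Quantifier depth = 16

16


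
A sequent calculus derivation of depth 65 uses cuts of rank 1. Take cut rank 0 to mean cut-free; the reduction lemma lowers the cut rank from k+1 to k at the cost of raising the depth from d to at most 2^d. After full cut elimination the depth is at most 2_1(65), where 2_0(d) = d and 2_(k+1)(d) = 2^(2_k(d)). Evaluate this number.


Each rank reduction sends depth d to at most 2^d; cut rank r needs r reductions.
2_0(65) = 65
2_1(65) = 2^65 = 36893488147419103232
Cut-free depth bound = 36893488147419103232

36893488147419103232


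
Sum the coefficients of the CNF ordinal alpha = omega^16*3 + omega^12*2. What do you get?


CNF: omega^16*3 + omega^12*2
Coefficients: 3 + 2 = 5

5


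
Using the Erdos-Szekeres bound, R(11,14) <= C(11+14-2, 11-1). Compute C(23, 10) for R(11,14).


R(11,14) <= C(11+14-2, 11-1) = C(23, 10)
C(23, 10) = 23! / (10! * 13!)
= 1144066

1144066


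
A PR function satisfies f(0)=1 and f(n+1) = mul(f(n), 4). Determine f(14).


f(0) = 1
f(1) = mul(f(0), 4) = mul(1, 4) = 4
f(2) = mul(f(1), 4) = mul(4, 4) = 16
f(3) = mul(f(2), 4) = mul(16, 4) = 64
f(4) = mul(f(3), 4) = mul(64, 4) = 256
f(5) = mul(f(4), 4) = mul(256, 4) = 1024
f(6) = mul(f(5), 4) = mul(1024, 4) = 4096
f(7) = mul(f(6), 4) = mul(4096, 4) = 16384
f(8) = mul(f(7), 4) = mul(16384, 4) = 65536
f(9) = mul(f(8), 4) = mul(65536, 4) = 262144
f(10) = mul(f(9), 4) = mul(262144, 4) = 1048576
f(11) = mul(f(10), 4) = mul(1048576, 4) = 4194304
f(12) = mul(f(11), 4) = mul(4194304, 4) = 16777216
f(13) = mul(f(12), 4) = mul(16777216, 4) = 67108864
f(14) = mul(f(13), 4) = mul(67108864, 4) = 268435456


268435456


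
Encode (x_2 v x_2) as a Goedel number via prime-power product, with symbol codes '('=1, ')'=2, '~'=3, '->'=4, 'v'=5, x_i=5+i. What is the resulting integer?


Formula: (x_2 v x_2)
Symbol codes: [1, 7, 5, 7, 2]
Primes: [2, 3, 5, 7, 11]
p_1^1 = 2^1 = 2
p_2^7 = 3^7 = 2187
p_3^5 = 5^5 = 3125
p_4^7 = 7^7 = 823543
p_5^2 = 11^2 = 121
Product = 1362073209131250

1362073209131250


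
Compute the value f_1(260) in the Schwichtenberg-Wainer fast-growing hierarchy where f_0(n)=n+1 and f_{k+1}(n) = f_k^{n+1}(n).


f_1(260) = f_0^261(260)
f_0 adds 1 each time, applied 261 times.
f_1(260) = 260 + 261 = 521

521


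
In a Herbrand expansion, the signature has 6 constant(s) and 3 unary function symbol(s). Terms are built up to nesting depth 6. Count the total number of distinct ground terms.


Herbrand terms by depth:
Depth 0: 6 constants
Depth 1: 18 new terms (running total: 24)
Depth 2: 54 new terms (running total: 78)
Depth 3: 162 new terms (running total: 240)
Depth 4: 486 new terms (running total: 726)
Depth 5: 1458 new terms (running total: 2184)
Depth 6: 4374 new terms (running total: 6558)
Total distinct ground terms = 6558

6558


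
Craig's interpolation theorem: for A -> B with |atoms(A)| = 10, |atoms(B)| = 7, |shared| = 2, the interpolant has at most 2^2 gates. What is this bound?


Shared atoms = 2
Craig interpolant size bound = 2^2
= 4

4


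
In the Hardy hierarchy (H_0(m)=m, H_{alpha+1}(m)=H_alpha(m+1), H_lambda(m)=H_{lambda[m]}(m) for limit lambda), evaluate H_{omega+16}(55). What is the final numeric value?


H_{omega+16}(55):
Unwind the 16 successor steps: H_{omega+16}(55) = H_omega(55+16) = H_omega(71).
H_omega(m) = H_m(m) = m + m = 2m.
Result = 2 * 71 = 142

142


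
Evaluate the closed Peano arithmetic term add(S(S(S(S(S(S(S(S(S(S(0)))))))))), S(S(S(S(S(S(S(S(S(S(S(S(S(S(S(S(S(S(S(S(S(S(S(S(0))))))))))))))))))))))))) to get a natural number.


add(S^10(0), S^24(0)):
S^10(0) = 10
S^24(0) = 24
10 + 24 = 34

34


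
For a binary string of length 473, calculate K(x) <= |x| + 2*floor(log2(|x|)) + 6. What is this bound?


floor(log2(473)) = 8
2 * 8 = 16
K(x) <= 473 + 16 + 6 = 495

495


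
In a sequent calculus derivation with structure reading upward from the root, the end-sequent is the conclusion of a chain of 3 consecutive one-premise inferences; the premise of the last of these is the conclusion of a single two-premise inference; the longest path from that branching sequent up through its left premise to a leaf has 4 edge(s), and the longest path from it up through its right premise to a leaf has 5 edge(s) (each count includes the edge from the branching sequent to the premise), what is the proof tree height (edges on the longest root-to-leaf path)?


Longest path through the left premise: 4 edges (measured from the branching sequent)
Longest path through the right premise: 5 edges
Height of the subtree rooted at the branching sequent: max(4, 5) = 5
The branching sequent sits 3 edges above the root (the chain of one-premise inferences), so height = 5 + 3 = 8

8


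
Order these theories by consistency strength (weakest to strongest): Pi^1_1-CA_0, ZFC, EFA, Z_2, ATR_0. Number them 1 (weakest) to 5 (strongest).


Ordering by consistency strength:
1. EFA
2. ATR_0
3. Pi^1_1-CA_0
4. Z_2
5. ZFC


Pi^1_1-CA_0=3, ZFC=5, EFA=1, Z_2=4, ATR_0=2


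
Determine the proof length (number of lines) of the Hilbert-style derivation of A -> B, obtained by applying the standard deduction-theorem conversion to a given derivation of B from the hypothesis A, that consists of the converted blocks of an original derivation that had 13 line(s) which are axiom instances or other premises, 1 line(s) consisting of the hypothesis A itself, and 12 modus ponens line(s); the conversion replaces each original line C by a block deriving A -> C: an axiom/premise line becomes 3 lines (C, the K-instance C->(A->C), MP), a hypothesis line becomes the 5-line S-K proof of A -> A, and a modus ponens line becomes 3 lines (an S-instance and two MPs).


Deduction-theorem conversion, block by block:
- 13 axiom/premise lines -> 3 lines each = 39
- 1 hypothesis lines -> 5 lines each (identity proof A->A) = 5
- 12 MP lines -> 3 lines each (S-instance, MP, MP) = 36
Total = 39 + 5 + 36 = 80 lines.

80


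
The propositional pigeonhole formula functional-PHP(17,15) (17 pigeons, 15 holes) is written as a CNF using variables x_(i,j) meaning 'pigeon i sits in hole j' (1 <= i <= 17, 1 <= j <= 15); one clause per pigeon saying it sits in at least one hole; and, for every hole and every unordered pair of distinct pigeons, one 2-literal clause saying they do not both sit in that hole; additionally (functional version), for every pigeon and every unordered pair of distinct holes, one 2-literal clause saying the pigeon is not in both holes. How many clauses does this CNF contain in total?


functional-PHP(17,15): 17 pigeons, 15 holes, 17*15 = 255 variables.
- pigeon clauses: one per pigeon -> 17 clauses
- hole clauses: 15 holes * C(17,2) = 15 * 136 -> 2040 clauses
- functional clauses: 17 pigeons * C(15,2) = 17 * 105 -> 1785 clauses
Total clauses = 17 + 2040 + 1785 = 3842

3842


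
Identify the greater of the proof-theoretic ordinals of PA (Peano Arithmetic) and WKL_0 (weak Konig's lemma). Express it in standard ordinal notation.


Proof-theoretic ordinal of PA (Peano Arithmetic): epsilon_0
Proof-theoretic ordinal of WKL_0 (weak Konig's lemma): omega^omega
Comparing: omega^omega < epsilon_0.
The larger ordinal is epsilon_0 (from PA (Peano Arithmetic)).

epsilon_0


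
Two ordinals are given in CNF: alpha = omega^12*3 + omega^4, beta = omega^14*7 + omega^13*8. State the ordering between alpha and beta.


Compare term by term from highest exponent:
alpha = omega^12*3 + omega^4
beta = omega^14*7 + omega^13*8
Term 1: alpha has omega^12*3, beta has omega^14*7
Term 2: alpha has omega^4*1, beta has omega^13*8
Result: alpha < beta

alpha < beta


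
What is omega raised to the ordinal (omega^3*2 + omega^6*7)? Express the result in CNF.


omega^(omega^3*2 + omega^6*7):
In ordinal addition a term is absorbed by a following term of strictly larger exponent: 3 < 6, so omega^3*2 + omega^6*7 = omega^6*7.
omega raised to a CNF ordinal is a single CNF term: Result = omega^(omega^6*7)

omega^(omega^6*7)


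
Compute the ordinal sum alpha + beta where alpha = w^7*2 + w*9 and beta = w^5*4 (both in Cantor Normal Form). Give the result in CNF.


Ordinal addition (w^7*2 + w*9) + w^5*4:
alpha's leading term has exponent 7 > beta's exponent 5, so it survives.
alpha's tail term has exponent 1 < beta's exponent 5, so it is absorbed by beta.
In ordinal addition, any term followed by a strictly larger-exponent term is absorbed.
Result = w^7*2 + w^5*4

w^7*2 + w^5*4


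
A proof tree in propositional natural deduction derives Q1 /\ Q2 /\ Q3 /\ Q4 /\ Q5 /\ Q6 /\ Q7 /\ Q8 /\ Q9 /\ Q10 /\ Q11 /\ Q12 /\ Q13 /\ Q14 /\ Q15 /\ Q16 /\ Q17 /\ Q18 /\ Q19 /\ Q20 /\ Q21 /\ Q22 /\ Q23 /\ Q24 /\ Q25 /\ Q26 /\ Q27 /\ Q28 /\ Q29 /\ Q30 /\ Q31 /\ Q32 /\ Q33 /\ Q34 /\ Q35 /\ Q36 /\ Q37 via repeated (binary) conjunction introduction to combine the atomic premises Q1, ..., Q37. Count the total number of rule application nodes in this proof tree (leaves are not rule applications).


The target conjunction has 37 conjuncts, i.e. 36 binary /\ connectives.
Each conjunction-intro joins two pieces, so 37 atoms require 37-1 = 36 applications.
Total inference nodes = 36

36


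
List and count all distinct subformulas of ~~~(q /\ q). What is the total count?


Formula: ~~~(q /\ q)
Subformulas found:
  1. q
  2. (q /\ q)
  3. ~(q /\ q)
  4. ~~(q /\ q)
  5. ~~~(q /\ q)
Total distinct subformulas = 5

5


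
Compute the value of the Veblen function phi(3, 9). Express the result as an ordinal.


phi(3, 9):
phi(3, beta) = eta_beta (the beta-th eta number, fixed point of zeta).
phi(3, 9) = eta_9

eta_9


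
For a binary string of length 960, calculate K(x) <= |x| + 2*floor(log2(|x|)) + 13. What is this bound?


floor(log2(960)) = 9
2 * 9 = 18
K(x) <= 960 + 18 + 13 = 991

991


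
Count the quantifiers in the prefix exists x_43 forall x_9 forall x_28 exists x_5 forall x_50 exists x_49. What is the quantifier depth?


Quantifier prefix has 6 quantifier symbols.
Quantifier depth = 6

6


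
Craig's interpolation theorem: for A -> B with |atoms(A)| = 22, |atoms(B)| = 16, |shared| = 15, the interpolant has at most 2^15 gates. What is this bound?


Shared atoms = 15
Craig interpolant size bound = 2^15
= 32768

32768


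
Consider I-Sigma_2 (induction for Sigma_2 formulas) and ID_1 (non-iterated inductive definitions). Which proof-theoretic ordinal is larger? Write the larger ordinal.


Proof-theoretic ordinal of I-Sigma_2 (induction for Sigma_2 formulas): omega^(omega^omega)
Proof-theoretic ordinal of ID_1 (non-iterated inductive definitions): psi_0(epsilon_{Omega+1})
Comparing: omega^(omega^omega) < psi_0(epsilon_{Omega+1}).
The larger ordinal is psi_0(epsilon_{Omega+1}) (from ID_1 (non-iterated inductive definitions)).

psi_0(epsilon_{Omega+1})


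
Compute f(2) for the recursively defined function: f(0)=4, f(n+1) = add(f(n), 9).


f(0) = 4
f(1) = add(f(0), 9) = add(4, 9) = 13
f(2) = add(f(1), 9) = add(13, 9) = 22


22


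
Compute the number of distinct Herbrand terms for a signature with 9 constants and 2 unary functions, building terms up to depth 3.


Herbrand terms by depth:
Depth 0: 9 constants
Depth 1: 18 new terms (running total: 27)
Depth 2: 36 new terms (running total: 63)
Depth 3: 72 new terms (running total: 135)
Total distinct ground terms = 135

135


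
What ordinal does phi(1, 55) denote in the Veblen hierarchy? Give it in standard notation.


phi(1, 55):
phi(1, beta) = epsilon_beta (the beta-th epsilon number).
phi(1, 55) = epsilon_55

epsilon_55


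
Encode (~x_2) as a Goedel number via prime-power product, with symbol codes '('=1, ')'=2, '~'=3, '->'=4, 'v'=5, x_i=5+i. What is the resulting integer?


Formula: (~x_2)
Symbol codes: [1, 3, 7, 2]
Primes: [2, 3, 5, 7]
p_1^1 = 2^1 = 2
p_2^3 = 3^3 = 27
p_3^7 = 5^7 = 78125
p_4^2 = 7^2 = 49
Product = 206718750

206718750


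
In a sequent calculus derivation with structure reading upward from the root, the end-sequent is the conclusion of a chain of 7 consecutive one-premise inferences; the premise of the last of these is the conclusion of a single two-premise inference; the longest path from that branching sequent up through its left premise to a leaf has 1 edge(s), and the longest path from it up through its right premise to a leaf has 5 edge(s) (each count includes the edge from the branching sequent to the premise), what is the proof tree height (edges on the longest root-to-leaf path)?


Longest path through the left premise: 1 edges (measured from the branching sequent)
Longest path through the right premise: 5 edges
Height of the subtree rooted at the branching sequent: max(1, 5) = 5
The branching sequent sits 7 edges above the root (the chain of one-premise inferences), so height = 5 + 7 = 12

12


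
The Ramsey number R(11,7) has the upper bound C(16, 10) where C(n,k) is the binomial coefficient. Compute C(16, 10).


R(11,7) <= C(11+7-2, 11-1) = C(16, 10)
C(16, 10) = 16! / (10! * 6!)
= 8008

8008


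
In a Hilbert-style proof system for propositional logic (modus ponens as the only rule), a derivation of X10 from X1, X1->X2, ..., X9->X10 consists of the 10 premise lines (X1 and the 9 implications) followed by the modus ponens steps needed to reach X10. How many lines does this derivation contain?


We have 10 premise lines: X1 and 9 implications.
Each implication is detached once by MP, giving 9 MP lines.
10 premise lines + 9 MP lines = 19 total lines.

19


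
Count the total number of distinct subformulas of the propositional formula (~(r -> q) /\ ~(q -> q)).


Formula: (~(r -> q) /\ ~(q -> q))
Subformulas found:
  1. q
  2. r
  3. (r -> q)
  4. (q -> q)
  5. ~(q -> q)
  6. ~(r -> q)
  7. (~(r -> q) /\ ~(q -> q))
Total distinct subformulas = 7

7


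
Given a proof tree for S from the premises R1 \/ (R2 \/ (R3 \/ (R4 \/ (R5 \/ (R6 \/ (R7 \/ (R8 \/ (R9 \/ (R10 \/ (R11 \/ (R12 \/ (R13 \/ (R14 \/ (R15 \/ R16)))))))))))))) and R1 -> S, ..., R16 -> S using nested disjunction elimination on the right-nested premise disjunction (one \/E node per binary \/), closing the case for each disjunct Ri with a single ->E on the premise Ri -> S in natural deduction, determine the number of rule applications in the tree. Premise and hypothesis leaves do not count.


The premise R1 \/ (R2 \/ (R3 \/ (R4 \/ (R5 \/ (R6 \/ (R7 \/ (R8 \/ (R9 \/ (R10 \/ (R11 \/ (R12 \/ (R13 \/ (R14 \/ (R15 \/ R16)))))))))))))) contains 16 disjuncts, hence 15 binary \/ connectives.
- Each binary \/ is eliminated once: 15 \/E nodes.
- Each of the 16 cases Ri derives S by one ->E with Ri -> S: 16 ->E nodes.
Total = 15 + 16 = 31

31


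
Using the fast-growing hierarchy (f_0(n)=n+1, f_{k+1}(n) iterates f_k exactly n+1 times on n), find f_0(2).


f_0(2) = 2 + 1 = 3

3


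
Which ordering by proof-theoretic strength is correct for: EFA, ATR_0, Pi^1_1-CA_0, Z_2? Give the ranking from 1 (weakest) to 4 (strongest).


Ordering by consistency strength:
1. EFA
2. ATR_0
3. Pi^1_1-CA_0
4. Z_2


EFA=1, ATR_0=2, Pi^1_1-CA_0=3, Z_2=4


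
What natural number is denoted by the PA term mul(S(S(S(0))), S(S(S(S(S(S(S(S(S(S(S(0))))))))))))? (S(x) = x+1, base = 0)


mul(S^3(0), S^11(0)):
S^3(0) = 3
S^11(0) = 11
3 * 11 = 33

33


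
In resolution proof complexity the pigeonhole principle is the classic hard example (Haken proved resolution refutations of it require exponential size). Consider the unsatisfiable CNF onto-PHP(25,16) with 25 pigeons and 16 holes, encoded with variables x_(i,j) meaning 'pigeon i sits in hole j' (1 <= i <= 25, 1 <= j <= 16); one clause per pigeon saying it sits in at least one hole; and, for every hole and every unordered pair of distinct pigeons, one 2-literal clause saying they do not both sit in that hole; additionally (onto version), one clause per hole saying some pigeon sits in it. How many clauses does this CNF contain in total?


onto-PHP(25,16): 25 pigeons, 16 holes, 25*16 = 400 variables.
- pigeon clauses: one per pigeon -> 25 clauses
- hole clauses: 16 holes * C(25,2) = 16 * 300 -> 4800 clauses
- onto clauses: one per hole -> 16 clauses
Total clauses = 25 + 4800 + 16 = 4841

4841


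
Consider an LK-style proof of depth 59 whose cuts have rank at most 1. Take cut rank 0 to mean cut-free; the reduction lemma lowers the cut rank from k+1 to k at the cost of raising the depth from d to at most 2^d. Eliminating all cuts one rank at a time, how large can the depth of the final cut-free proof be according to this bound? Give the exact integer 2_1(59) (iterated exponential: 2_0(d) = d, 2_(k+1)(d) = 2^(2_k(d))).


Each rank reduction sends depth d to at most 2^d; cut rank r needs r reductions.
2_0(59) = 59
2_1(59) = 2^59 = 576460752303423488
Cut-free depth bound = 576460752303423488

576460752303423488


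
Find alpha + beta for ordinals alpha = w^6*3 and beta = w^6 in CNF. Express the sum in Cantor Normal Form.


Ordinal addition w^6*3 + w^6:
Both terms have the same exponent 6.
w^e*c + w^e*d = w^e*(c+d).
Result = w^6*(3+1) = w^6*4

w^6*4


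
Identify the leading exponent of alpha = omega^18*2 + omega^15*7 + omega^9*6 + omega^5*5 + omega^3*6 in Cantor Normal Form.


CNF: omega^18*2 + omega^15*7 + omega^9*6 + omega^5*5 + omega^3*6
The leading term is omega^18*2, which has exponent 18.

18


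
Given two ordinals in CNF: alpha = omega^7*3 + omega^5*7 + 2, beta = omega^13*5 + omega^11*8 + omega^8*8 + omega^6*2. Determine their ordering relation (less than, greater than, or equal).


Compare term by term from highest exponent:
alpha = omega^7*3 + omega^5*7 + 2
beta = omega^13*5 + omega^11*8 + omega^8*8 + omega^6*2
Term 1: alpha has omega^7*3, beta has omega^13*5
Term 2: alpha has omega^5*7, beta has omega^11*8
Term 3: alpha has omega^0*2, beta has omega^8*8
Term 4: alpha has omega^0*0, beta has omega^6*2
Result: alpha < beta

alpha < beta


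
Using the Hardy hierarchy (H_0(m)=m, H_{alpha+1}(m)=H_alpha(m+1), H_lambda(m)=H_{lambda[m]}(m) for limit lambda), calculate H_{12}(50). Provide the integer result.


H_12(50):
For finite ordinals k, H_k(n) = n + k (each successor step adds 1).
H_12(50) = 50 + 12 = 62

62


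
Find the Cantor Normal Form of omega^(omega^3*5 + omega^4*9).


omega^(omega^3*5 + omega^4*9):
In ordinal addition a term is absorbed by a following term of strictly larger exponent: 3 < 4, so omega^3*5 + omega^4*9 = omega^4*9.
omega raised to a CNF ordinal is a single CNF term: Result = omega^(omega^4*9)

omega^(omega^4*9)


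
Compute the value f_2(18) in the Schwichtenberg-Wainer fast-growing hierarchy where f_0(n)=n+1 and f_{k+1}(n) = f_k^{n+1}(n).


f_2(18) = f_1^19(18)
f_1(m) = 2m + 1.
Iterating: f_1^k(n) = 2^k*(n+1) - 1.
f_2(18) = 2^19*(18+1) - 1 = 524288*19 - 1 = 9961471

9961471


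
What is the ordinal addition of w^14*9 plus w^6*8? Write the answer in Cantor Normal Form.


Ordinal addition w^14*9 + w^6*8:
Leading exponent of alpha (14) > leading exponent of beta (6).
Since alpha's term has higher exponent than beta's leading term,
the sum is simply alpha followed by beta.
Result = w^14*9 + w^6*8

w^14*9 + w^6*8


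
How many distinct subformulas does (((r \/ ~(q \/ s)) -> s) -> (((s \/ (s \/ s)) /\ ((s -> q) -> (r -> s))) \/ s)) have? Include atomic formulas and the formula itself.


Formula: (((r \/ ~(q \/ s)) -> s) -> (((s \/ (s \/ s)) /\ ((s -> q) -> (r -> s))) \/ s))
Subformulas found:
  1. q
  2. s
  3. r
  4. (s \/ s)
  5. (s -> q)
  6. (r -> s)
  7. (q \/ s)
  8. ~(q \/ s)
  9. (s \/ (s \/ s))
  10. (r \/ ~(q \/ s))
  11. ((s -> q) -> (r -> s))
  12. ((r \/ ~(q \/ s)) -> s)
  13. ((s \/ (s \/ s)) /\ ((s -> q) -> (r -> s)))
  14. (((s \/ (s \/ s)) /\ ((s -> q) -> (r -> s))) \/ s)
  15. (((r \/ ~(q \/ s)) -> s) -> (((s \/ (s \/ s)) /\ ((s -> q) -> (r -> s))) \/ s))
Total distinct subformulas = 15

15


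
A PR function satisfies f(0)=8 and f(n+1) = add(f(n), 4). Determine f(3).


f(0) = 8
f(1) = add(f(0), 4) = add(8, 4) = 12
f(2) = add(f(1), 4) = add(12, 4) = 16
f(3) = add(f(2), 4) = add(16, 4) = 20


20


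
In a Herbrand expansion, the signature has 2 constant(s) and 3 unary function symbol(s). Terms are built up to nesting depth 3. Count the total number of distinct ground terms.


Herbrand terms by depth:
Depth 0: 2 constants
Depth 1: 6 new terms (running total: 8)
Depth 2: 18 new terms (running total: 26)
Depth 3: 54 new terms (running total: 80)
Total distinct ground terms = 80

80


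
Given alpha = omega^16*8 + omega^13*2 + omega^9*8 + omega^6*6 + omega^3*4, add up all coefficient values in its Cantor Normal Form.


CNF: omega^16*8 + omega^13*2 + omega^9*8 + omega^6*6 + omega^3*4
Coefficients: 8 + 2 + 8 + 6 + 4 = 28

28


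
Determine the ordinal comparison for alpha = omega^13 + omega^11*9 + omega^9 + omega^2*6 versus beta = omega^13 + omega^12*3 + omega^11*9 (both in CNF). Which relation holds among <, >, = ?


Compare term by term from highest exponent:
alpha = omega^13 + omega^11*9 + omega^9 + omega^2*6
beta = omega^13 + omega^12*3 + omega^11*9
Term 1: alpha has omega^13*1, beta has omega^13*1
Term 2: alpha has omega^11*9, beta has omega^12*3
Term 3: alpha has omega^9*1, beta has omega^11*9
Term 4: alpha has omega^2*6, beta has omega^0*0
Result: alpha < beta

alpha < beta


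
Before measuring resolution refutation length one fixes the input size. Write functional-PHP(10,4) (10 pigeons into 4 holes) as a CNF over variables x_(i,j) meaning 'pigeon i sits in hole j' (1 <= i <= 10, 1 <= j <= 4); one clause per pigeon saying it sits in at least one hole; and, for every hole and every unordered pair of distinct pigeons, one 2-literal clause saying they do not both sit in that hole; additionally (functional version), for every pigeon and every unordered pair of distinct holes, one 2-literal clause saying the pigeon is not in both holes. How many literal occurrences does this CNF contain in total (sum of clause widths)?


functional-PHP(10,4): 10 pigeons, 4 holes, 10*4 = 40 variables.
- pigeon clauses: one per pigeon -> 10 clauses of width 4 -> 40 literals
- hole clauses: 4 holes * C(10,2) = 4 * 45 -> 180 clauses of width 2 -> 360 literals
- functional clauses: 10 pigeons * C(4,2) = 10 * 6 -> 60 clauses of width 2 -> 120 literals
Total literal occurrences = 40 + 360 + 120 = 520

520


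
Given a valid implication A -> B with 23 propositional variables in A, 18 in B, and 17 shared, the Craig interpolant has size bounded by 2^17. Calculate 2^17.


Shared atoms = 17
Craig interpolant size bound = 2^17
= 131072

131072


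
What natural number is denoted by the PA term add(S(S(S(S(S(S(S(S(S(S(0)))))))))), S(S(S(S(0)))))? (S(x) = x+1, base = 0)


add(S^10(0), S^4(0)):
S^10(0) = 10
S^4(0) = 4
10 + 4 = 14

14


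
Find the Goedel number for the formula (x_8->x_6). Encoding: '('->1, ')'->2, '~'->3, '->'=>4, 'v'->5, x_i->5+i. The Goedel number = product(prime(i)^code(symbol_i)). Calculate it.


Formula: (x_8->x_6)
Symbol codes: [1, 13, 4, 11, 2]
Primes: [2, 3, 5, 7, 11]
p_1^1 = 2^1 = 2
p_2^13 = 3^13 = 1594323
p_3^4 = 5^4 = 625
p_4^11 = 7^11 = 1977326743
p_5^2 = 11^2 = 121
Product = 476815247613098336250

476815247613098336250


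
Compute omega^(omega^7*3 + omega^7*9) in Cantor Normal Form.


omega^(omega^7*3 + omega^7*9):
Both terms of the exponent have the same exponent 7, so they merge: omega^7*3 + omega^7*9 = omega^7*(3+9) = omega^7*12.
omega raised to a CNF ordinal is a single CNF term: Result = omega^(omega^7*12)

omega^(omega^7*12)


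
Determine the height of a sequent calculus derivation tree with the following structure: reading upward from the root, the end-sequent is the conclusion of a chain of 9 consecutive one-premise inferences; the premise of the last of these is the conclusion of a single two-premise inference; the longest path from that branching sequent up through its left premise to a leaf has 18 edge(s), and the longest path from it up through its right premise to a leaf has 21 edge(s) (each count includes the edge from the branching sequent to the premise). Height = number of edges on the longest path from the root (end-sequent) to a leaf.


Longest path through the left premise: 18 edges (measured from the branching sequent)
Longest path through the right premise: 21 edges
Height of the subtree rooted at the branching sequent: max(18, 21) = 21
The branching sequent sits 9 edges above the root (the chain of one-premise inferences), so height = 21 + 9 = 30

30


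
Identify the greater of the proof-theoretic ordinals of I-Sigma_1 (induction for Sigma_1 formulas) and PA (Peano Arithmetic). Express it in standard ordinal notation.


Proof-theoretic ordinal of I-Sigma_1 (induction for Sigma_1 formulas): omega^omega
Proof-theoretic ordinal of PA (Peano Arithmetic): epsilon_0
Comparing: omega^omega < epsilon_0.
The larger ordinal is epsilon_0 (from PA (Peano Arithmetic)).

epsilon_0


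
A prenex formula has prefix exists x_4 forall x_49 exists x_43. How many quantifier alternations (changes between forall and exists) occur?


Walk the prefix and count type changes:
  position 1: exists -> forall <-- alternation
  position 2: forall -> exists <-- alternation
Total alternations = 2

2


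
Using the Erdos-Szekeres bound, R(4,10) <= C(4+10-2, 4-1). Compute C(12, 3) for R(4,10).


R(4,10) <= C(4+10-2, 4-1) = C(12, 3)
C(12, 3) = 12! / (3! * 9!)
= 220

220


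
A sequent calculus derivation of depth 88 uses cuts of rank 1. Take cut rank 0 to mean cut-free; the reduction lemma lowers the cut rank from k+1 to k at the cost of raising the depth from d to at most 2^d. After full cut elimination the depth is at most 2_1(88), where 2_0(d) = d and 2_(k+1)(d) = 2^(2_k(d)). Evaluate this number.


Each rank reduction sends depth d to at most 2^d; cut rank r needs r reductions.
2_0(88) = 88
2_1(88) = 2^88 = 309485009821345068724781056
Cut-free depth bound = 309485009821345068724781056

309485009821345068724781056


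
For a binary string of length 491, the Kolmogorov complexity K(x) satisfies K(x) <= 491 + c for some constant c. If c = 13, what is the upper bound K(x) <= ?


K(x) <= |x| + c = 491 + 13 = 504

504


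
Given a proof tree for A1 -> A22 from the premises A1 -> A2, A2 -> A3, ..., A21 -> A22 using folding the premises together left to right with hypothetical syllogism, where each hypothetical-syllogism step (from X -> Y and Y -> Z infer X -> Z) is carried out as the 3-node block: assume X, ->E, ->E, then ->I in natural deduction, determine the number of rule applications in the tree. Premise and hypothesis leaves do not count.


There are 21 premises in the chain. The first HS step combines premises 1 and 2; each further premise needs one more HS step.
So 21 premises require 21 - 1 = 20 hypothetical-syllogism steps.
Each HS step uses 3 inference nodes (->E, ->E, ->I).
20 * 3 = 60 total inference nodes.

60


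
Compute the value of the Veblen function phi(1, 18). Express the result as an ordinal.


phi(1, 18):
phi(1, beta) = epsilon_beta (the beta-th epsilon number).
phi(1, 18) = epsilon_18

epsilon_18


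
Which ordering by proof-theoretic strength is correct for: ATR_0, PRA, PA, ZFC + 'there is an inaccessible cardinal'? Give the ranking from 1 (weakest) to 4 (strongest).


Ordering by consistency strength:
1. PRA
2. PA
3. ATR_0
4. ZFC + 'there is an inaccessible cardinal'


ATR_0=3, PRA=1, PA=2, ZFC + 'there is an inaccessible cardinal'=4


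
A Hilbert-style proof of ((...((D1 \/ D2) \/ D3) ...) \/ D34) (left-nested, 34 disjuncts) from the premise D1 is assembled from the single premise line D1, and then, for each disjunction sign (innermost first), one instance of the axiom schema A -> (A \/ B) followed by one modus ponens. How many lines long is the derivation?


Building the left-nested 34-ary disjunction from D1:
- 1 premise line (D1)
- 34 disjuncts means 33 disjunction signs; each needs 1 axiom instance + 1 MP = 2 lines: 2 * 33 = 66
Total = 1 + 66 = 67 lines.

67


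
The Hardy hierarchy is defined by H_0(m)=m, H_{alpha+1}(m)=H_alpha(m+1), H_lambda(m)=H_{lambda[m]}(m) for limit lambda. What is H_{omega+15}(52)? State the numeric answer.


H_{omega+15}(52):
Unwind the 15 successor steps: H_{omega+15}(52) = H_omega(52+15) = H_omega(67).
H_omega(m) = H_m(m) = m + m = 2m.
Result = 2 * 67 = 134

134


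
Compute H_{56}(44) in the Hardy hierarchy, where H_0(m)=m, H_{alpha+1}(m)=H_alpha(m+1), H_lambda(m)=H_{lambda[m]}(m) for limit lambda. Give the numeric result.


H_56(44):
For finite ordinals k, H_k(n) = n + k (each successor step adds 1).
H_56(44) = 44 + 56 = 100

100


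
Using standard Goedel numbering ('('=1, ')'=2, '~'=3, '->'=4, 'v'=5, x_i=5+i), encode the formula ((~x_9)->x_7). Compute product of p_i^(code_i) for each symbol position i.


Formula: ((~x_9)->x_7)
Symbol codes: [1, 1, 3, 14, 2, 4, 12, 2]
Primes: [2, 3, 5, 7, 11, 13, 17, 19]
p_1^1 = 2^1 = 2
p_2^1 = 3^1 = 3
p_3^3 = 5^3 = 125
p_4^14 = 7^14 = 678223072849
p_5^2 = 11^2 = 121
p_6^4 = 13^4 = 28561
p_7^12 = 17^12 = 582622237229761
p_8^2 = 19^2 = 361
Product = 369731848079044463663556514536914736750

369731848079044463663556514536914736750


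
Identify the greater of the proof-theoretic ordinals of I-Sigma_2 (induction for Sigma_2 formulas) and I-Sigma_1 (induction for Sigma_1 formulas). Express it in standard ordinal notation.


Proof-theoretic ordinal of I-Sigma_2 (induction for Sigma_2 formulas): omega^(omega^omega)
Proof-theoretic ordinal of I-Sigma_1 (induction for Sigma_1 formulas): omega^omega
Comparing: omega^omega < omega^(omega^omega).
The larger ordinal is omega^(omega^omega) (from I-Sigma_2 (induction for Sigma_2 formulas)).

omega^(omega^omega)


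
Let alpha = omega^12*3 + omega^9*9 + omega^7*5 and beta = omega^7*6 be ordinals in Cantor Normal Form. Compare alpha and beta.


Compare term by term from highest exponent:
alpha = omega^12*3 + omega^9*9 + omega^7*5
beta = omega^7*6
Term 1: alpha has omega^12*3, beta has omega^7*6
Term 2: alpha has omega^9*9, beta has omega^0*0
Term 3: alpha has omega^7*5, beta has omega^0*0
Result: alpha > beta

alpha > beta


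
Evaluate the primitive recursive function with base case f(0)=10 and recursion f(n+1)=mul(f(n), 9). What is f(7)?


f(0) = 10
f(1) = mul(f(0), 9) = mul(10, 9) = 90
f(2) = mul(f(1), 9) = mul(90, 9) = 810
f(3) = mul(f(2), 9) = mul(810, 9) = 7290
f(4) = mul(f(3), 9) = mul(7290, 9) = 65610
f(5) = mul(f(4), 9) = mul(65610, 9) = 590490
f(6) = mul(f(5), 9) = mul(590490, 9) = 5314410
f(7) = mul(f(6), 9) = mul(5314410, 9) = 47829690


47829690


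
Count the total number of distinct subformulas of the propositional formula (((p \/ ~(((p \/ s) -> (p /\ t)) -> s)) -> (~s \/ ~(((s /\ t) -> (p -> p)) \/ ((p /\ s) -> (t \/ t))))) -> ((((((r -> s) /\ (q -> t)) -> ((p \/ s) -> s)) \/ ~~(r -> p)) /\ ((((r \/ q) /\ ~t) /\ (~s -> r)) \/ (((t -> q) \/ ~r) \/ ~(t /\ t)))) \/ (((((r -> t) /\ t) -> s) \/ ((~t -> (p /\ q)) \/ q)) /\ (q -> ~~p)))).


Formula: (((p \/ ~(((p \/ s) -> (p /\ t)) -> s)) -> (~s \/ ~(((s /\ t) -> (p -> p)) \/ ((p /\ s) -> (t \/ t))))) -> ((((((r -> s) /\ (q -> t)) -> ((p \/ s) -> s)) \/ ~~(r -> p)) /\ ((((r \/ q) /\ ~t) /\ (~s -> r)) \/ (((t -> q) \/ ~r) \/ ~(t /\ t)))) \/ (((((r -> t) /\ t) -> s) \/ ((~t -> (p /\ q)) \/ q)) /\ (q -> ~~p))))
Subformulas found:
  1. r
  2. p
  3. q
  4. s
  5. t
  6. ~t
  7. ~p
  8. ~s
  9. ~r
  10. ~~p
  11. (t \/ t)
  12. (t -> q)
  13. (p /\ q)
  14. (r -> p)
  15. (s /\ t)
  16. (q -> t)
  17. (p -> p)
  18. (p /\ t)
  19. (p /\ s)
  20. (t /\ t)
  21. (r \/ q)
  22. (r -> t)
  23. (p \/ s)
  24. (r -> s)
  25. (~s -> r)
  26. ~(t /\ t)
  27. ~(r -> p)
  28. ~~(r -> p)
  29. (q -> ~~p)
  30. ((p \/ s) -> s)
  31. ((r -> t) /\ t)
  32. ((t -> q) \/ ~r)
  33. ((r \/ q) /\ ~t)
  34. (~t -> (p /\ q))
  35. ((s /\ t) -> (p -> p))
  36. ((r -> s) /\ (q -> t))
  37. ((p /\ s) -> (t \/ t))
  38. ((p \/ s) -> (p /\ t))
  39. (((r -> t) /\ t) -> s)
  40. ((~t -> (p /\ q)) \/ q)
  41. (((p \/ s) -> (p /\ t)) -> s)
  42. ~(((p \/ s) -> (p /\ t)) -> s)
  43. (((t -> q) \/ ~r) \/ ~(t /\ t))
  44. (((r \/ q) /\ ~t) /\ (~s -> r))
  45. (p \/ ~(((p \/ s) -> (p /\ t)) -> s))
  46. (((r -> s) /\ (q -> t)) -> ((p \/ s) -> s))
  47. (((s /\ t) -> (p -> p)) \/ ((p /\ s) -> (t \/ t)))
  48. ~(((s /\ t) -> (p -> p)) \/ ((p /\ s) -> (t \/ t)))
  49. ((((r -> t) /\ t) -> s) \/ ((~t -> (p /\ q)) \/ q))
  50. (~s \/ ~(((s /\ t) -> (p -> p)) \/ ((p /\ s) -> (t \/ t))))
  51. ((((r -> s) /\ (q -> t)) -> ((p \/ s) -> s)) \/ ~~(r -> p))
  52. (((((r -> t) /\ t) -> s) \/ ((~t -> (p /\ q)) \/ q)) /\ (q -> ~~p))
  53. ((((r \/ q) /\ ~t) /\ (~s -> r)) \/ (((t -> q) \/ ~r) \/ ~(t /\ t)))
  54. ((p \/ ~(((p \/ s) -> (p /\ t)) -> s)) -> (~s \/ ~(((s /\ t) -> (p -> p)) \/ ((p /\ s) -> (t \/ t)))))
  55. (((((r -> s) /\ (q -> t)) -> ((p \/ s) -> s)) \/ ~~(r -> p)) /\ ((((r \/ q) /\ ~t) /\ (~s -> r)) \/ (((t -> q) \/ ~r) \/ ~(t /\ t))))
  56. ((((((r -> s) /\ (q -> t)) -> ((p \/ s) -> s)) \/ ~~(r -> p)) /\ ((((r \/ q) /\ ~t) /\ (~s -> r)) \/ (((t -> q) \/ ~r) \/ ~(t /\ t)))) \/ (((((r -> t) /\ t) -> s) \/ ((~t -> (p /\ q)) \/ q)) /\ (q -> ~~p)))
  57. (((p \/ ~(((p \/ s) -> (p /\ t)) -> s)) -> (~s \/ ~(((s /\ t) -> (p -> p)) \/ ((p /\ s) -> (t \/ t))))) -> ((((((r -> s) /\ (q -> t)) -> ((p \/ s) -> s)) \/ ~~(r -> p)) /\ ((((r \/ q) /\ ~t) /\ (~s -> r)) \/ (((t -> q) \/ ~r) \/ ~(t /\ t)))) \/ (((((r -> t) /\ t) -> s) \/ ((~t -> (p /\ q)) \/ q)) /\ (q -> ~~p))))
Total distinct subformulas = 57

57


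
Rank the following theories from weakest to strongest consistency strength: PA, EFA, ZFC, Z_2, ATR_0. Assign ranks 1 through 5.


Ordering by consistency strength:
1. EFA
2. PA
3. ATR_0
4. Z_2
5. ZFC


PA=2, EFA=1, ZFC=5, Z_2=4, ATR_0=3


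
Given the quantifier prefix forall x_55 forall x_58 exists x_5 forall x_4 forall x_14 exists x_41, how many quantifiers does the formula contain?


Quantifier prefix has 6 quantifier symbols.
Quantifier depth = 6

6


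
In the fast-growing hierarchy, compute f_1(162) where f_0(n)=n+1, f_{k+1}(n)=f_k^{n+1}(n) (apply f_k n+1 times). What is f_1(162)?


f_1(162) = f_0^163(162)
f_0 adds 1 each time, applied 163 times.
f_1(162) = 162 + 163 = 325

325


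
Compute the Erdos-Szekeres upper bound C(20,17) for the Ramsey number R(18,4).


R(18,4) <= C(18+4-2, 18-1) = C(20, 17)
C(20, 17) = 20! / (17! * 3!)
= 1140

1140
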